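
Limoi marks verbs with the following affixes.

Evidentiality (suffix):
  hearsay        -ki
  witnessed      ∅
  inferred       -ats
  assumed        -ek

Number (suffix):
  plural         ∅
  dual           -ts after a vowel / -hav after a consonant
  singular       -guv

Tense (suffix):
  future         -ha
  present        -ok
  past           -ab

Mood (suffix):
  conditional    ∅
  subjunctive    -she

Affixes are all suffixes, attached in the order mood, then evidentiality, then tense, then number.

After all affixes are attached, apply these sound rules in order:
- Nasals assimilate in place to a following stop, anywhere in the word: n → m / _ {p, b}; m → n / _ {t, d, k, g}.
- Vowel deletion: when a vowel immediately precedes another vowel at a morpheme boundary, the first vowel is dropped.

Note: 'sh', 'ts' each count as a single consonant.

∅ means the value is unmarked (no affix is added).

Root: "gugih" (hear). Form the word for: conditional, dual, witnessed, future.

mood = conditional: zero marking, form stays gugih.
evidentiality = witnessed: zero marking, form stays gugih.
Attach tense future -ha → gugihha.
Attach number dual -ts (after vowel 'a') → gugihhats.
Nasal assimilation: no change.
Vowel deletion: no change.

gugihhats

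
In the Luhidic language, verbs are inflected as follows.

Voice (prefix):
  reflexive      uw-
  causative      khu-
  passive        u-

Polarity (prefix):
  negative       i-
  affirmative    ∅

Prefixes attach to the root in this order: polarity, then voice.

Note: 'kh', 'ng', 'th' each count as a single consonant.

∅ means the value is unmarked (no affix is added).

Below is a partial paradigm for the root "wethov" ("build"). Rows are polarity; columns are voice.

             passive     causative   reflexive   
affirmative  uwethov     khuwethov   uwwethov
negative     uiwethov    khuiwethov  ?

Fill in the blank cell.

uwiwethov

Attach polarity negative i- → iwethov.
Attach voice reflexive uw- → uwiwethov.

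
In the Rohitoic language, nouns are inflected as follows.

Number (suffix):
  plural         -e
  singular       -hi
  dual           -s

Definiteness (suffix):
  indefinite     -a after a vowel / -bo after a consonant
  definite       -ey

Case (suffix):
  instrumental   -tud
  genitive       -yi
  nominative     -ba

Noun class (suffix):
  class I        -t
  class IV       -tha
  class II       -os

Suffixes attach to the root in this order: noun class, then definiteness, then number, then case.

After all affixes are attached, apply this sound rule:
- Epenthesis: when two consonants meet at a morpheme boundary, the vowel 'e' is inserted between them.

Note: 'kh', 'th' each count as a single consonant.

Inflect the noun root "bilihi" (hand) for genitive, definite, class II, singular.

Attach noun class class II -os → bilihios.
Attach definiteness definite -ey → bilihiosey.
Attach number singular -hi → bilihioseyhi.
Attach case genitive -yi → bilihioseyhiyi.
Apply epenthesis: bilihioseyhiyi → bilihioseyehiyi.

bilihioseyehiyi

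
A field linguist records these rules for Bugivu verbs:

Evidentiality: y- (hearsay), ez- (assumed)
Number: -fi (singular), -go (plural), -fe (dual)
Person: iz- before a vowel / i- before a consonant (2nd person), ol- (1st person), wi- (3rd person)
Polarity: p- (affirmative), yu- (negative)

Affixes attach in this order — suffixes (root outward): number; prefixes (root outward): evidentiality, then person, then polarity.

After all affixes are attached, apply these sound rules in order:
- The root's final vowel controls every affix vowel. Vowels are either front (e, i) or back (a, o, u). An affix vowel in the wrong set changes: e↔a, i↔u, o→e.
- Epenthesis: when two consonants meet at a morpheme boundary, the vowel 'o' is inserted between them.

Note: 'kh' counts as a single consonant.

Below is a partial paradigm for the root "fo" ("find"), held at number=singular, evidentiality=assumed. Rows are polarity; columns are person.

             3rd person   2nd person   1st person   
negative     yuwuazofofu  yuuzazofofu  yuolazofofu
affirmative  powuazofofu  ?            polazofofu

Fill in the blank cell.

Attach number singular -fi → fofi.
Attach evidentiality assumed ez- → ezfofi.
Attach person 2nd person iz- (before vowel 'e') → izezfofi.
Attach polarity affirmative p- → pizezfofi.
Apply vowel harmony: pizezfofi → puzazfofu.
Apply epenthesis: puzazfofu → puzazofofu.

puzazofofu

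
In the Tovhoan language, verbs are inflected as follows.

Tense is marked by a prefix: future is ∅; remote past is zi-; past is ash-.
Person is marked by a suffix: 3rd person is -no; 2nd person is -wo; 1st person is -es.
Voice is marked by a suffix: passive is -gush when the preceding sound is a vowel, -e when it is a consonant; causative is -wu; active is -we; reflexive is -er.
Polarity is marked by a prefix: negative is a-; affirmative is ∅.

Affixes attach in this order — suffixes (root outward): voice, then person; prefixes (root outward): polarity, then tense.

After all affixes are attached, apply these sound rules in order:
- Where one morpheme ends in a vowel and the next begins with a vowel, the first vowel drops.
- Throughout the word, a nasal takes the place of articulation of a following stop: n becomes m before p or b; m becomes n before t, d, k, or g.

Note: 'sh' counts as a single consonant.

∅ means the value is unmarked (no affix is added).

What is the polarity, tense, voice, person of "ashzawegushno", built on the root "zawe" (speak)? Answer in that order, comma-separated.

affirmative, past, passive, 3rd person

Segment: ash-zawe-gush-no.
polarity: ∅ → affirmative.
tense: ash- → past.
voice: -gush/e → passive.
person: -no → 3rd person.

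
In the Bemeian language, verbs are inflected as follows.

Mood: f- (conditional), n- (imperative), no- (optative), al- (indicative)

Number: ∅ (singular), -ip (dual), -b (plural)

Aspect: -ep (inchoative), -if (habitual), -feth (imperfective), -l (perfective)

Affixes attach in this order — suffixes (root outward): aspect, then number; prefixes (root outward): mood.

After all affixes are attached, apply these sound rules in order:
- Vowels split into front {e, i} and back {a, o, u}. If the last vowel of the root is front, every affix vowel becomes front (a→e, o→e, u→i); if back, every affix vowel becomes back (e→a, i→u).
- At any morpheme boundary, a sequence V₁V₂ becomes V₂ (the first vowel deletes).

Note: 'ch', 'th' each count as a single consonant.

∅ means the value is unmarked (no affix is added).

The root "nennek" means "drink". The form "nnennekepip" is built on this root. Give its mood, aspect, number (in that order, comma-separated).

imperative, inchoative, dual

Segment: n-nennek-ep-ip.
mood: n- → imperative.
aspect: -ep → inchoative.
number: -ip → dual.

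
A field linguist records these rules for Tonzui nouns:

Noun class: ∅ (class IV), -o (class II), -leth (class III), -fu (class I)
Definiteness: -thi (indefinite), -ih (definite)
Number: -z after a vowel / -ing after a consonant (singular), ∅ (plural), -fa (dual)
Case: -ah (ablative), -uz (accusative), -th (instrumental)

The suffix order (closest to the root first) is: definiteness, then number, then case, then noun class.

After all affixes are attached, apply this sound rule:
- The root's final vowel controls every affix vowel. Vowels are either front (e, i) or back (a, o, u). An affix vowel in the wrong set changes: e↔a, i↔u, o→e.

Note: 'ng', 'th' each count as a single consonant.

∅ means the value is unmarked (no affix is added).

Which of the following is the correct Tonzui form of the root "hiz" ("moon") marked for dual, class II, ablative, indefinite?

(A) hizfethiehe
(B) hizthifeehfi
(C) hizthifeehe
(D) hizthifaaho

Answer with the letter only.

C

Attach definiteness indefinite -thi → hizthi.
Attach number dual -fa → hizthifa.
Attach case ablative -ah → hizthifaah.
Attach noun class class II -o → hizthifaaho.
Apply vowel harmony: hizthifaaho → hizthifeehe.
So the correct form is hizthifeehe, option (C).
(A) hizfethiehe is wrong: it has the affixes in the wrong order.
(B) hizthifeehfi is wrong: it uses class I instead of class II for noun class.
(D) hizthifaaho is wrong: it fails to apply the sound rule(s).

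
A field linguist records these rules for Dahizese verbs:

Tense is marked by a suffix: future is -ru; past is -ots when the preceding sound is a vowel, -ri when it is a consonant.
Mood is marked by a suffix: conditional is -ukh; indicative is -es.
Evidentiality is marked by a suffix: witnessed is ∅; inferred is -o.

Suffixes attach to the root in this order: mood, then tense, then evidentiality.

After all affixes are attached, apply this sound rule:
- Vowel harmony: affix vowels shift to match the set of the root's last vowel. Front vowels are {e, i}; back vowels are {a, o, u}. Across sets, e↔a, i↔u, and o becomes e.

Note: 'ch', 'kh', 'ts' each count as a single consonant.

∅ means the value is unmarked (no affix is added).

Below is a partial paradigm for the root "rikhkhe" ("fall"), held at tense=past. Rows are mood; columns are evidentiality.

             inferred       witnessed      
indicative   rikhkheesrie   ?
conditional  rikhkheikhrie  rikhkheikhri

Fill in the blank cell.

Attach mood indicative -es → rikhkhees.
Attach tense past -ri (after consonant 's') → rikhkheesri.
evidentiality = witnessed: zero marking, form stays rikhkheesri.
Vowel harmony: no change.

rikhkheesri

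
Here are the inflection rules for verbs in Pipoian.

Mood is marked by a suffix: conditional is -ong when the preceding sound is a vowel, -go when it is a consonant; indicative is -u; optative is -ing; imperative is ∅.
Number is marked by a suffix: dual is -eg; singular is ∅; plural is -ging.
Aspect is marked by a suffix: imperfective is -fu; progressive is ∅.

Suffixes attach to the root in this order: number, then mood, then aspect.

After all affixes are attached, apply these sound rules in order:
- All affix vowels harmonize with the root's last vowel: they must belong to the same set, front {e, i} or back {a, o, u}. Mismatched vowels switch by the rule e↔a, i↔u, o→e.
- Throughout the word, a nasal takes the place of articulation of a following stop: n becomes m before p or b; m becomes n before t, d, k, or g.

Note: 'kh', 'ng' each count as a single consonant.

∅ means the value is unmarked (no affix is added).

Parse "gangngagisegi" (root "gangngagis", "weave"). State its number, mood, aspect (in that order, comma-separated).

Segment: gangngagis-eg-u.
number: -eg → dual.
mood: -u → indicative.
aspect: ∅ → progressive.

dual, indicative, progressive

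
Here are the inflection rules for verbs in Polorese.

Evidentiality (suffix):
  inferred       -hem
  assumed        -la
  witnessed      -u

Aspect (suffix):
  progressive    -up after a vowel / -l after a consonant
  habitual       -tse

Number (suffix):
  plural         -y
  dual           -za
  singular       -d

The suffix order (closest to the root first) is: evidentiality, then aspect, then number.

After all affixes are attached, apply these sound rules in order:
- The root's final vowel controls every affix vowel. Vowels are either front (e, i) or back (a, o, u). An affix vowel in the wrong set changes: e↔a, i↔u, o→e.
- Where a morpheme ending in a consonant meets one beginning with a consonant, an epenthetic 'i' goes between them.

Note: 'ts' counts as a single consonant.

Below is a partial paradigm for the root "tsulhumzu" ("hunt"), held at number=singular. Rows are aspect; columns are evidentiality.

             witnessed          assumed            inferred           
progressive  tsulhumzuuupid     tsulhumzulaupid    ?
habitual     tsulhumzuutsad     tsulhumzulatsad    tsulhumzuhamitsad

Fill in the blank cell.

tsulhumzuhamilid

Attach evidentiality inferred -hem → tsulhumzuhem.
Attach aspect progressive -l (after consonant 'm') → tsulhumzuheml.
Attach number singular -d → tsulhumzuhemld.
Apply vowel harmony: tsulhumzuhemld → tsulhumzuhamld.
Apply epenthesis: tsulhumzuhamld → tsulhumzuhamilid.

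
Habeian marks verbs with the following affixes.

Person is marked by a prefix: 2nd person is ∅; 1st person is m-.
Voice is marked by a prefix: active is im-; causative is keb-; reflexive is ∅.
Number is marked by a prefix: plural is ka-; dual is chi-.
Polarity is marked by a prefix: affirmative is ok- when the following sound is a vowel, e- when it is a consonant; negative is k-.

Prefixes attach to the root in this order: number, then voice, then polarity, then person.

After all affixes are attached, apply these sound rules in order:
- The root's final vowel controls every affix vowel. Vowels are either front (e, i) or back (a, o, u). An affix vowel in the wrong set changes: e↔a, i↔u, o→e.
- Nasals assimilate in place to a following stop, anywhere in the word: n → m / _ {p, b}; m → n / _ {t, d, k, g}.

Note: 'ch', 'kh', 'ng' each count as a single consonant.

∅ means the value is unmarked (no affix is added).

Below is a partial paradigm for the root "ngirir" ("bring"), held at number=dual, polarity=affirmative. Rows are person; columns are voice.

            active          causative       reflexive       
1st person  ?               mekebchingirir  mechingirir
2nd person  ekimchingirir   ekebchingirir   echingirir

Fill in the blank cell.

Attach number dual chi- → chingirir.
Attach voice active im- → imchingirir.
Attach polarity affirmative ok- (before vowel 'i') → okimchingirir.
Attach person 1st person m- → mokimchingirir.
Apply vowel harmony: mokimchingirir → mekimchingirir.
Nasal assimilation: no change.

mekimchingirir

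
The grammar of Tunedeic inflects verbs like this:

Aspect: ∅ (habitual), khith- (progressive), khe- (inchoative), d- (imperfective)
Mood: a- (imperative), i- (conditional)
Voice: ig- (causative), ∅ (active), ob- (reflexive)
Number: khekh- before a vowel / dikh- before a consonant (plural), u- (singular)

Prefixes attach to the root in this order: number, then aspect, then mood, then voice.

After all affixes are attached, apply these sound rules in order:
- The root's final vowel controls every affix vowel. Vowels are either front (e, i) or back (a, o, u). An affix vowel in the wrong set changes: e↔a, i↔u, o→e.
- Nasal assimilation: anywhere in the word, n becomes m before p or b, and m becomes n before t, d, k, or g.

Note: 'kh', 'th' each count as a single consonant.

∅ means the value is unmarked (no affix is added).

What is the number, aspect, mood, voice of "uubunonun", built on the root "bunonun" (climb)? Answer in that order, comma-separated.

Segment: i-u-bunonun.
number: u- → singular.
aspect: ∅ → habitual.
mood: i- → conditional.
voice: ∅ → active.

singular, habitual, conditional, active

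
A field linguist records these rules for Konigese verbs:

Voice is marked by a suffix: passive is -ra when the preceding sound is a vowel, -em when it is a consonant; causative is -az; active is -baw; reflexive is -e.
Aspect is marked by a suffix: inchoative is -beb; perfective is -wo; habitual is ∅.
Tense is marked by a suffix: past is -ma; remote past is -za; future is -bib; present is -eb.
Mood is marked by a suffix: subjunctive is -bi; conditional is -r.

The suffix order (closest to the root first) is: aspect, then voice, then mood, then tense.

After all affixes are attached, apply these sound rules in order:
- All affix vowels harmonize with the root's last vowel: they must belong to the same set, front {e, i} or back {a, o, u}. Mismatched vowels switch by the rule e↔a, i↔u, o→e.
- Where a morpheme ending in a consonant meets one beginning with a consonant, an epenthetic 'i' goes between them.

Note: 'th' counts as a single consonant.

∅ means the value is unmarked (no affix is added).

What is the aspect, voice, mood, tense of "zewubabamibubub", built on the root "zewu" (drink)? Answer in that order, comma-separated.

inchoative, passive, subjunctive, future

Segment: zewu-beb-em-bi-bib.
aspect: -beb → inchoative.
voice: -ra/em → passive.
mood: -bi → subjunctive.
tense: -bib → future.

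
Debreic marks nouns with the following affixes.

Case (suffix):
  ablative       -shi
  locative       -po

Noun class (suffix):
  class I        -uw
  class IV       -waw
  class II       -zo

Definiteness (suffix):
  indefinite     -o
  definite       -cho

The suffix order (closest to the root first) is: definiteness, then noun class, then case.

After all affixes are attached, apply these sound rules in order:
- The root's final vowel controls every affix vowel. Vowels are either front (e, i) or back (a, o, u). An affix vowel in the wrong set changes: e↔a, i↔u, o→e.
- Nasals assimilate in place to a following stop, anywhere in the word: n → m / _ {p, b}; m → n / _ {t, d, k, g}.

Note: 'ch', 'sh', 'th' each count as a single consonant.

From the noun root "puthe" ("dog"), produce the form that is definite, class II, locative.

Attach definiteness definite -cho → puthecho.
Attach noun class class II -zo → puthechozo.
Attach case locative -po → puthechozopo.
Apply vowel harmony: puthechozopo → puthechezepe.
Nasal assimilation: no change.

puthechezepe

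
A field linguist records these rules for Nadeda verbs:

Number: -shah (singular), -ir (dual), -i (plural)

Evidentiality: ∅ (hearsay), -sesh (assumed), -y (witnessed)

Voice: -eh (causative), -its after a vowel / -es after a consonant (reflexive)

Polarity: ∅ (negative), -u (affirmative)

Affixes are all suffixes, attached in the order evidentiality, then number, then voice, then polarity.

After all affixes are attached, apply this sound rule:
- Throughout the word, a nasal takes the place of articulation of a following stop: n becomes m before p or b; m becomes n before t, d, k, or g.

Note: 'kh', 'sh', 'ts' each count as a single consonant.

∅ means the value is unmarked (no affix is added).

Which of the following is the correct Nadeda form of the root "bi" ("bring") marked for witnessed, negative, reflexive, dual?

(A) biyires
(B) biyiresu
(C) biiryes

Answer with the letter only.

Attach evidentiality witnessed -y → biy.
Attach number dual -ir → biyir.
Attach voice reflexive -es (after consonant 'r') → biyires.
polarity = negative: zero marking, form stays biyires.
Nasal assimilation: no change.
So the correct form is biyires, option (A).
(C) biiryes is wrong: it has the affixes in the wrong order.
(B) biyiresu is wrong: it uses affirmative instead of negative for polarity.

A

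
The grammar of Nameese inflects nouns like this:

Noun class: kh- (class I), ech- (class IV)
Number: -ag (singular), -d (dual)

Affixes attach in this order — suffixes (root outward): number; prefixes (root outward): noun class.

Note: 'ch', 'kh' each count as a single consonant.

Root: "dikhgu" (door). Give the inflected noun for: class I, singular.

khdikhguag

Attach number singular -ag → dikhguag.
Attach noun class class I kh- → khdikhguag.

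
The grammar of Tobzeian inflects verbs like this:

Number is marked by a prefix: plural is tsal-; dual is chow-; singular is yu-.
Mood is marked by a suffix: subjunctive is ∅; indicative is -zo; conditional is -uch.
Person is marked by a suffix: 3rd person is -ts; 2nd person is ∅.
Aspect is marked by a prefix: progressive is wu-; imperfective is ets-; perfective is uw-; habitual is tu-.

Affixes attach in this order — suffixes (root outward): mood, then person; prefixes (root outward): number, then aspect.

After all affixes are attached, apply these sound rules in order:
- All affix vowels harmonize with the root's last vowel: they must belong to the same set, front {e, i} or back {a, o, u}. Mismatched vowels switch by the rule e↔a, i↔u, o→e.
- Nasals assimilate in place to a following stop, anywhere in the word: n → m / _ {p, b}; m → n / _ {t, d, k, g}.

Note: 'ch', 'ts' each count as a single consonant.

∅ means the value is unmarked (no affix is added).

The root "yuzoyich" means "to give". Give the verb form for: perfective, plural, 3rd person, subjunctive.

mood = subjunctive: zero marking, form stays yuzoyich.
Attach number plural tsal- → tsalyuzoyich.
Attach person 3rd person -ts → tsalyuzoyichts.
Attach aspect perfective uw- → uwtsalyuzoyichts.
Apply vowel harmony: uwtsalyuzoyichts → iwtselyuzoyichts.
Nasal assimilation: no change.

iwtselyuzoyichts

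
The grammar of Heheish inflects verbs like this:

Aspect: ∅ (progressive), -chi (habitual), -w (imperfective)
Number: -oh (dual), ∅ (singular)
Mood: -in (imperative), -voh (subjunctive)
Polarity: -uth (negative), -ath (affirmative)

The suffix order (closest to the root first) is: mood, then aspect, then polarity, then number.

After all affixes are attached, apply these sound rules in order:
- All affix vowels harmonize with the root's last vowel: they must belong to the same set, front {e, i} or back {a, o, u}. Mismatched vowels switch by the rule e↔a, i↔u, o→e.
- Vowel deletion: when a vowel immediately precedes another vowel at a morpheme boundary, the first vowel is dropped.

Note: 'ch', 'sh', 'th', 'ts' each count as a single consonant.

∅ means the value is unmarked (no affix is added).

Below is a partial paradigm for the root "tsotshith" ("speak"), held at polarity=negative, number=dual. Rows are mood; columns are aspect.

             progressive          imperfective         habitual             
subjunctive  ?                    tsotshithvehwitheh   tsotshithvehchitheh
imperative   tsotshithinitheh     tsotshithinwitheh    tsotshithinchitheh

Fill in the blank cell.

Attach mood subjunctive -voh → tsotshithvoh.
aspect = progressive: zero marking, form stays tsotshithvoh.
Attach polarity negative -uth → tsotshithvohuth.
Attach number dual -oh → tsotshithvohuthoh.
Apply vowel harmony: tsotshithvohuthoh → tsotshithvehitheh.
Vowel deletion: no change.

tsotshithvehitheh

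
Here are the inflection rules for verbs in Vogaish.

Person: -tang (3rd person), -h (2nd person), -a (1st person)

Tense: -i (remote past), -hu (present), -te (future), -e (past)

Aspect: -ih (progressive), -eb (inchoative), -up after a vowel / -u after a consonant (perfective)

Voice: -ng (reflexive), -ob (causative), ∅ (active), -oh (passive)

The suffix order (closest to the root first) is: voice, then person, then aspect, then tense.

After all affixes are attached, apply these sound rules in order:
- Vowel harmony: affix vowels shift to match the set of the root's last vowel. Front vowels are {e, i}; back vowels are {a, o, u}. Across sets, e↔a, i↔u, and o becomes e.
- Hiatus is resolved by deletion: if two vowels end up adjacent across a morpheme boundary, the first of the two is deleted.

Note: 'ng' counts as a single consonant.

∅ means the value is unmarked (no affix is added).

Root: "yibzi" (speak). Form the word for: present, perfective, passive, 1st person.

Attach voice passive -oh → yibzioh.
Attach person 1st person -a → yibzioha.
Attach aspect perfective -up (after vowel 'a') → yibziohaup.
Attach tense present -hu → yibziohauphu.
Apply vowel harmony: yibziohauphu → yibzieheiphi.
Apply vowel deletion: yibzieheiphi → yibzehiphi.

yibzehiphi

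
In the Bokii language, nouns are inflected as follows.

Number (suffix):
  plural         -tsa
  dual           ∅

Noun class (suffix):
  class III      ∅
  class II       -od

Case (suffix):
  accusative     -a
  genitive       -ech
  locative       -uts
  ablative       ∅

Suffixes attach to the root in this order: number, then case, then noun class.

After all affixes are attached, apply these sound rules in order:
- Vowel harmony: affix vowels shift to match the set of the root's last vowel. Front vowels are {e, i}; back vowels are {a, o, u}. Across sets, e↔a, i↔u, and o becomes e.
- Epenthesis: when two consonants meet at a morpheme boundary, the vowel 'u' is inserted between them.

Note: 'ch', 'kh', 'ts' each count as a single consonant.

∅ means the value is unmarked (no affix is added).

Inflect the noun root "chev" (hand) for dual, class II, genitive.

cheveched

number = dual: zero marking, form stays chev.
Attach case genitive -ech → chevech.
Attach noun class class II -od → chevechod.
Apply vowel harmony: chevechod → cheveched.
Epenthesis: no change.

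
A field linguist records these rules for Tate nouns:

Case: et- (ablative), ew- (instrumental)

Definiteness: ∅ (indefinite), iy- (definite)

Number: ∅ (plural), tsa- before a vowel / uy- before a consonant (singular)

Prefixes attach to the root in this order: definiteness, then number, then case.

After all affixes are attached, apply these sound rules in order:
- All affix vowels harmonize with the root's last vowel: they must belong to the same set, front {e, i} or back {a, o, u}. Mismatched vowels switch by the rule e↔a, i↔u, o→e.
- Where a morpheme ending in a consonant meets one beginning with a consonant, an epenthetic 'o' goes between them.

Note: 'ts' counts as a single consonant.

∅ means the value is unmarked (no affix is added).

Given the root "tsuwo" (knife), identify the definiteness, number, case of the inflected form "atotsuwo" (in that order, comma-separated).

indefinite, plural, ablative

Segment: et-tsuwo.
definiteness: ∅ → indefinite.
number: ∅ → plural.
case: et- → ablative.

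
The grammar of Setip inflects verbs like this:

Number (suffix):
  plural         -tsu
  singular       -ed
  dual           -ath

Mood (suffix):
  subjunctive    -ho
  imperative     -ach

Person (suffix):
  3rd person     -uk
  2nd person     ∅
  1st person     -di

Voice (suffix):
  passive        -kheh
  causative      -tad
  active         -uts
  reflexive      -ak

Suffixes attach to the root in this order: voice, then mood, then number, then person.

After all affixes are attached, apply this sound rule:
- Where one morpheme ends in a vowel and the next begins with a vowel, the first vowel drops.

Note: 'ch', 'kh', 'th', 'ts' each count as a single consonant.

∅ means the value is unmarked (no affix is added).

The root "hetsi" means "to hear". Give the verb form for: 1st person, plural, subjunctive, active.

hetsutshotsudi

Attach voice active -uts → hetsiuts.
Attach mood subjunctive -ho → hetsiutsho.
Attach number plural -tsu → hetsiutshotsu.
Attach person 1st person -di → hetsiutshotsudi.
Apply vowel deletion: hetsiutshotsudi → hetsutshotsudi.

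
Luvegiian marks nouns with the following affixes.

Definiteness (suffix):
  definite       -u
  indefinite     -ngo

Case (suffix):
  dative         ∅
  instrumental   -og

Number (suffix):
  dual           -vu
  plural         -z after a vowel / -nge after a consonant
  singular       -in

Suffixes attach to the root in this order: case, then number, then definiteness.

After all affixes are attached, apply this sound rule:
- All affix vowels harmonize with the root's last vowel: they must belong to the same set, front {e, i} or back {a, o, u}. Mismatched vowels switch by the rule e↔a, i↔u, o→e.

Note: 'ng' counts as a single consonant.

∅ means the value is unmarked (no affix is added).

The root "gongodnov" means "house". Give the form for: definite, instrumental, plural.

gongodnovogngau

Attach case instrumental -og → gongodnovog.
Attach number plural -nge (after consonant 'g') → gongodnovognge.
Attach definiteness definite -u → gongodnovogngeu.
Apply vowel harmony: gongodnovogngeu → gongodnovogngau.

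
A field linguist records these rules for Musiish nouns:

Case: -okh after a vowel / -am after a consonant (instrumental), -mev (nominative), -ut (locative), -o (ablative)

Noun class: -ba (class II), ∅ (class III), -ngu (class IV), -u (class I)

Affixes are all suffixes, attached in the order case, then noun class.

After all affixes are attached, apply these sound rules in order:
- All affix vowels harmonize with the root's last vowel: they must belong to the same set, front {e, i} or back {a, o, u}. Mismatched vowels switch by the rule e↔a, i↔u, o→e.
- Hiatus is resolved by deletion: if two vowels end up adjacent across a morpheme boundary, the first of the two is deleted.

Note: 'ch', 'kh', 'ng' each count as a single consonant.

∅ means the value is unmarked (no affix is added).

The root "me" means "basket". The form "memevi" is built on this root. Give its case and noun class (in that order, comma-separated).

nominative, class I

Segment: me-mev-u.
case: -mev → nominative.
noun class: -u → class I.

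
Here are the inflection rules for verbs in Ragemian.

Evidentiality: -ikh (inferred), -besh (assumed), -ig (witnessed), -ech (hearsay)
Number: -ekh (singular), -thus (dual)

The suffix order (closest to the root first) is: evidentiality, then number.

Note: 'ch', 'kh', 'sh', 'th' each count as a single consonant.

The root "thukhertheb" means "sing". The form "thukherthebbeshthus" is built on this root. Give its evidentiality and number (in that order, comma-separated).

Segment: thukhertheb-besh-thus.
evidentiality: -besh → assumed.
number: -thus → dual.

assumed, dual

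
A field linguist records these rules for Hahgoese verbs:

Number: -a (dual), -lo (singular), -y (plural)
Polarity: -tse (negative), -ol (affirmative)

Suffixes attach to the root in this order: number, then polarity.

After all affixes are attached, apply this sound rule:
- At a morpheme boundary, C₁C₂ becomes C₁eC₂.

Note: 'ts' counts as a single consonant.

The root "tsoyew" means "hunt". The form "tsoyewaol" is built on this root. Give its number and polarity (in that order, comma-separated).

Segment: tsoyew-a-ol.
number: -a → dual.
polarity: -ol → affirmative.

dual, affirmative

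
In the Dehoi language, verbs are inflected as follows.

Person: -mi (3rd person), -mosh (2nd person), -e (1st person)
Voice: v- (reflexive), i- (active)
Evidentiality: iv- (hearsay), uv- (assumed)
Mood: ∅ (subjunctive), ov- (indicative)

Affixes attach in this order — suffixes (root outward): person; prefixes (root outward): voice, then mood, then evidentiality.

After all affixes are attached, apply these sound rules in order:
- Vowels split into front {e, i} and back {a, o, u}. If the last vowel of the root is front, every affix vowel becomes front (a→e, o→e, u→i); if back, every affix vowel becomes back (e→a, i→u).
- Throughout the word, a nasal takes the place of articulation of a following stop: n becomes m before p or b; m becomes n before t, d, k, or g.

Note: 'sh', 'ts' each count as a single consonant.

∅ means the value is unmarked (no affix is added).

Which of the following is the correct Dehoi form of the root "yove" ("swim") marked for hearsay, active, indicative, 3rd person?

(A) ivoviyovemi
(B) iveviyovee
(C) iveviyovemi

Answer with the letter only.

Attach voice active i- → iyove.
Attach person 3rd person -mi → iyovemi.
Attach mood indicative ov- → oviyovemi.
Attach evidentiality hearsay iv- → ivoviyovemi.
Apply vowel harmony: ivoviyovemi → iveviyovemi.
Nasal assimilation: no change.
So the correct form is iveviyovemi, option (C).
(A) ivoviyovemi is wrong: it fails to apply the sound rule(s).
(B) iveviyovee is wrong: it uses 1st person instead of 3rd person for person.

C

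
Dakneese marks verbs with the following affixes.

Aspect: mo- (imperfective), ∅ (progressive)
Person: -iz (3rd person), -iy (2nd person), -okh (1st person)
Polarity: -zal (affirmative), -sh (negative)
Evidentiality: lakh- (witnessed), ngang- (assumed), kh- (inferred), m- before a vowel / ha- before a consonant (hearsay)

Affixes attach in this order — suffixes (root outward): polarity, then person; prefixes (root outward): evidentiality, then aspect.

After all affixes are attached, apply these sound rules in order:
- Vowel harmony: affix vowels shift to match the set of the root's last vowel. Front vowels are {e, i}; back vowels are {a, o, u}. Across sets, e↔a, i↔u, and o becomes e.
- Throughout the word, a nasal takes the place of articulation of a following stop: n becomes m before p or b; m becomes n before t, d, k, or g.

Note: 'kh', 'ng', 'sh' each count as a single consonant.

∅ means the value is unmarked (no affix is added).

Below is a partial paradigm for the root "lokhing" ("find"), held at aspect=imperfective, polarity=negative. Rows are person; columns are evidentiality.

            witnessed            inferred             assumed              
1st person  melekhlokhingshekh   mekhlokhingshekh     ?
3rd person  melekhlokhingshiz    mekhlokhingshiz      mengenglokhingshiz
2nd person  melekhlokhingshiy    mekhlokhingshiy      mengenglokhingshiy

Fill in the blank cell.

mengenglokhingshekh

Attach evidentiality assumed ngang- → nganglokhing.
Attach aspect imperfective mo- → monganglokhing.
Attach polarity negative -sh → monganglokhingsh.
Attach person 1st person -okh → monganglokhingshokh.
Apply vowel harmony: monganglokhingshokh → mengenglokhingshekh.
Nasal assimilation: no change.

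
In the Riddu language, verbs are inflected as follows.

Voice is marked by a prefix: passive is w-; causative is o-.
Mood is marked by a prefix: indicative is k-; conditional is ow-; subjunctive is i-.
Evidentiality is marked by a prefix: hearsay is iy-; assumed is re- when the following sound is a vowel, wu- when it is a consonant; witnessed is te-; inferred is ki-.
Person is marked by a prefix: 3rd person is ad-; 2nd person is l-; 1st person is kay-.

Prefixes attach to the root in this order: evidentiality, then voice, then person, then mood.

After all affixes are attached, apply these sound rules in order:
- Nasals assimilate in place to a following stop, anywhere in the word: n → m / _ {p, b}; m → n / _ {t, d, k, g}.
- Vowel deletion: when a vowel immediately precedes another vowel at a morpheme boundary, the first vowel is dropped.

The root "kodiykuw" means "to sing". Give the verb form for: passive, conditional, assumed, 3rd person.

Attach evidentiality assumed wu- (before consonant 'k') → wukodiykuw.
Attach voice passive w- → wwukodiykuw.
Attach person 3rd person ad- → adwwukodiykuw.
Attach mood conditional ow- → owadwwukodiykuw.
Nasal assimilation: no change.
Vowel deletion: no change.

owadwwukodiykuw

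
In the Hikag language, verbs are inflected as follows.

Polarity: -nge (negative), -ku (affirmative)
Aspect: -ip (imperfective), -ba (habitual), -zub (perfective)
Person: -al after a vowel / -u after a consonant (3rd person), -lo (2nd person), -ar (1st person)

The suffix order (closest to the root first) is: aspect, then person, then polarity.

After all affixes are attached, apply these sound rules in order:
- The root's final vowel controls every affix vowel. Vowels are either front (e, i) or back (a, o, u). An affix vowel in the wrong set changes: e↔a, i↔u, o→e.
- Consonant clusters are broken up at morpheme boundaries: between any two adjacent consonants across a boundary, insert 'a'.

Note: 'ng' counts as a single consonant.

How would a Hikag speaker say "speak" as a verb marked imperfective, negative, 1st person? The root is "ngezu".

Attach aspect imperfective -ip → ngezuip.
Attach person 1st person -ar → ngezuipar.
Attach polarity negative -nge → ngezuiparnge.
Apply vowel harmony: ngezuiparnge → ngezuuparnga.
Apply epenthesis: ngezuuparnga → ngezuuparanga.

ngezuuparanga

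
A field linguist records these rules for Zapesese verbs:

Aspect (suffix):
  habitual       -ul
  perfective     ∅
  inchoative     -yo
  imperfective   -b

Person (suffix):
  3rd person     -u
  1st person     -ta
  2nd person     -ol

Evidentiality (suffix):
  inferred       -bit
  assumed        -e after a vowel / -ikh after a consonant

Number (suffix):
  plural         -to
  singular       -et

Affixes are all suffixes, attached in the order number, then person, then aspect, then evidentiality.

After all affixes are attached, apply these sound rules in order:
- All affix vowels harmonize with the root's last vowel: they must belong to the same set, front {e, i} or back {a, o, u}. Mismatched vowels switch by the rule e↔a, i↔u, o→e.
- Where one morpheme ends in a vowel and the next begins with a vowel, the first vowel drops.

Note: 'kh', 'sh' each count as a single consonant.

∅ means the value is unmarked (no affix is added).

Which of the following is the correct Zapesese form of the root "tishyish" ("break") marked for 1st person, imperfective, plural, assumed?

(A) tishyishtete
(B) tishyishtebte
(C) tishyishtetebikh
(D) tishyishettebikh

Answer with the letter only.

C

Attach number plural -to → tishyishto.
Attach person 1st person -ta → tishyishtota.
Attach aspect imperfective -b → tishyishtotab.
Attach evidentiality assumed -ikh (after consonant 'b') → tishyishtotabikh.
Apply vowel harmony: tishyishtotabikh → tishyishtetebikh.
Vowel deletion: no change.
So the correct form is tishyishtetebikh, option (C).
(D) tishyishettebikh is wrong: it uses singular instead of plural for number.
(A) tishyishtete is wrong: it uses perfective instead of imperfective for aspect.
(B) tishyishtebte is wrong: it has the affixes in the wrong order.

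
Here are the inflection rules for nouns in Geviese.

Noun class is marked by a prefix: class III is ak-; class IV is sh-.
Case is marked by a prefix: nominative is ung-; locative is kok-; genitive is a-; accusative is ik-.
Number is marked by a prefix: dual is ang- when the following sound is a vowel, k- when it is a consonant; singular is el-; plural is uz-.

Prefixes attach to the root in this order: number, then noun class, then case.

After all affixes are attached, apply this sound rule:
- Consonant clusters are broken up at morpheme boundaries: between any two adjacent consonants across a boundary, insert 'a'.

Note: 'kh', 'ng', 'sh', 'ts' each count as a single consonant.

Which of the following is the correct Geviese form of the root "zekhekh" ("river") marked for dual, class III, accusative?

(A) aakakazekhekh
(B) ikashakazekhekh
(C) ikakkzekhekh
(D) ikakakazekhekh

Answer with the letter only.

D

Attach number dual k- (before consonant 'z') → kzekhekh.
Attach noun class class III ak- → akkzekhekh.
Attach case accusative ik- → ikakkzekhekh.
Apply epenthesis: ikakkzekhekh → ikakakazekhekh.
So the correct form is ikakakazekhekh, option (D).
(B) ikashakazekhekh is wrong: it uses class IV instead of class III for noun class.
(A) aakakazekhekh is wrong: it uses genitive instead of accusative for case.
(C) ikakkzekhekh is wrong: it fails to apply the sound rule(s).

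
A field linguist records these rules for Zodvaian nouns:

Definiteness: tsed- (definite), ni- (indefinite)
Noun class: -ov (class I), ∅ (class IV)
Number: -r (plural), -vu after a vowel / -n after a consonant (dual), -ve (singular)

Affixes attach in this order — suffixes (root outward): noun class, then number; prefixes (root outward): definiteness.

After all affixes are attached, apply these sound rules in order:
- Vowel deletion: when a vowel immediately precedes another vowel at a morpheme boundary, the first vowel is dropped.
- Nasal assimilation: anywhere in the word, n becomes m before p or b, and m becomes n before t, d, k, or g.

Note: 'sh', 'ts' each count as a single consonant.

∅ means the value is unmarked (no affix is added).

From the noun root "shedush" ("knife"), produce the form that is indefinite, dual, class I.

Attach noun class class I -ov → shedushov.
Attach definiteness indefinite ni- → nishedushov.
Attach number dual -n (after consonant 'v') → nishedushovn.
Vowel deletion: no change.
Nasal assimilation: no change.

nishedushovn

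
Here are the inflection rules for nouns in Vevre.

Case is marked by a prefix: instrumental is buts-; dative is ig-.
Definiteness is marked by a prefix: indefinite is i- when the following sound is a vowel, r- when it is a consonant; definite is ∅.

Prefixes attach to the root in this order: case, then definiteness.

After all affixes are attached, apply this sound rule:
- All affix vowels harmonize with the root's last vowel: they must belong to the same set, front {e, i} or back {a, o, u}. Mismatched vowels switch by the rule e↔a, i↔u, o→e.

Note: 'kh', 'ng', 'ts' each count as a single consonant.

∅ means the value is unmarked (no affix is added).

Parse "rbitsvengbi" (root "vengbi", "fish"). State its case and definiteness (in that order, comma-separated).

instrumental, indefinite

Segment: r-buts-vengbi.
case: buts- → instrumental.
definiteness: i/r- → indefinite.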